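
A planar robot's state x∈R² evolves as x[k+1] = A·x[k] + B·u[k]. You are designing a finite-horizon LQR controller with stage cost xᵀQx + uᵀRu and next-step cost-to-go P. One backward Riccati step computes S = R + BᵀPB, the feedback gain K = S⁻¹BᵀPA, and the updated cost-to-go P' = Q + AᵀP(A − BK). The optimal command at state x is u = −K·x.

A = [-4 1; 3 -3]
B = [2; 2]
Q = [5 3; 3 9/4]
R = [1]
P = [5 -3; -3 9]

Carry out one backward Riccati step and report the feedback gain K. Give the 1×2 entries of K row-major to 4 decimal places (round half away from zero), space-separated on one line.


BᵀP = [4.0000 12.0000]
S = R + BᵀPB = [1] + [32.0000] = [33.0000]
BᵀPA = [20.0000 -32.0000]
K = S⁻¹·BᵀPA = [0.6061 -0.9697]
A−BK = [-5.2121 2.9394; 1.7879 -1.0606]
AᵀP(A−BK) = [220.8788 -126.6061; -126.6061 72.9697]
P' = Q + AᵀP(A−BK) = [225.8788 -123.6061; -123.6061 75.2197]
tr(P') = 301.0985

0.6061 -0.9697


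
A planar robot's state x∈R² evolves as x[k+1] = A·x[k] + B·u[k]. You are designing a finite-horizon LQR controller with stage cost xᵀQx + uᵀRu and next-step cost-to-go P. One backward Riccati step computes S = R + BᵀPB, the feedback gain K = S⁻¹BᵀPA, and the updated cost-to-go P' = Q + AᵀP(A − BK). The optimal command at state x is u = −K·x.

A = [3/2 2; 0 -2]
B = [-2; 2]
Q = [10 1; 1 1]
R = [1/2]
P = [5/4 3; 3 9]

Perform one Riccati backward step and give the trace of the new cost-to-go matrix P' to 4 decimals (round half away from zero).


BᵀP = [3.5000 12.0000]
S = R + BᵀPB = [1/2] + [17.0000] = [17.5000]
BᵀPA = [5.2500 -17.0000]
K = S⁻¹·BᵀPA = [0.3000 -0.9714]
A−BK = [2.1000 0.0571; -0.6000 -0.0571]
AᵀP(A−BK) = [1.2375 -0.1500; -0.1500 0.4857]
P' = Q + AᵀP(A−BK) = [11.2375 0.8500; 0.8500 1.4857]
tr(P') = 12.7232

12.7232


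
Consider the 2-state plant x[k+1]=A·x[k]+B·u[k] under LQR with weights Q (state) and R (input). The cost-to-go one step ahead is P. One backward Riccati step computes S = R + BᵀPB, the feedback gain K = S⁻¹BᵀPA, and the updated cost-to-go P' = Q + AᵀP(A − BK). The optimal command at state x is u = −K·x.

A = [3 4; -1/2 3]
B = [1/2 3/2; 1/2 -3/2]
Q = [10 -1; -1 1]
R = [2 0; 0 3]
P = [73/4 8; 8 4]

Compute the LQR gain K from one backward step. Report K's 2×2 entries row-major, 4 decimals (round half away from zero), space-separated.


1.9233 4.2528 1.3228 1.9955

BᵀP = [13.1250 6.0000; 15.3750 6.0000]
S = R + BᵀPB = [2 0; 0 3] + [9.5625 10.6875; 10.6875 14.0625] = [11.5625 10.6875; 10.6875 17.0625]
BᵀPA = [36.3750 70.5000; 43.1250 79.5000]
K = S⁻¹·BᵀPA = [1.9233 4.2528; 1.3228 1.9955]
A−BK = [0.0542 -1.1196; 0.5226 3.8668]
AᵀP(A−BK) = [14.2460 28.2483; 28.2483 61.5350]
P' = Q + AᵀP(A−BK) = [24.2460 27.2483; 27.2483 62.5350]
tr(P') = 86.7810


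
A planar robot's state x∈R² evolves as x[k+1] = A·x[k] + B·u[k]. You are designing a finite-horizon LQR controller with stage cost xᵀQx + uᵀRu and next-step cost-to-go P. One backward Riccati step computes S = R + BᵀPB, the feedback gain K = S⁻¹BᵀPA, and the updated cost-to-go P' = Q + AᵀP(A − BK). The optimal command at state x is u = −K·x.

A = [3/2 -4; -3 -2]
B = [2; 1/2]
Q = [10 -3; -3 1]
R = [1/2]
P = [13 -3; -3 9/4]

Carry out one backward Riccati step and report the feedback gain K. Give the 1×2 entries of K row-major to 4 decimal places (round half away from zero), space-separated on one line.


BᵀP = [24.5000 -4.8750]
S = R + BᵀPB = [1/2] + [46.5625] = [47.0625]
BᵀPA = [51.3750 -88.2500]
K = S⁻¹·BᵀPA = [1.0916 -1.8752]
A−BK = [-0.6833 -0.2497; -3.5458 -1.0624]
AᵀP(A−BK) = [20.4173 4.8367; 4.8367 3.5166]
P' = Q + AᵀP(A−BK) = [30.4173 1.8367; 1.8367 4.5166]
tr(P') = 34.9339

1.0916 -1.8752


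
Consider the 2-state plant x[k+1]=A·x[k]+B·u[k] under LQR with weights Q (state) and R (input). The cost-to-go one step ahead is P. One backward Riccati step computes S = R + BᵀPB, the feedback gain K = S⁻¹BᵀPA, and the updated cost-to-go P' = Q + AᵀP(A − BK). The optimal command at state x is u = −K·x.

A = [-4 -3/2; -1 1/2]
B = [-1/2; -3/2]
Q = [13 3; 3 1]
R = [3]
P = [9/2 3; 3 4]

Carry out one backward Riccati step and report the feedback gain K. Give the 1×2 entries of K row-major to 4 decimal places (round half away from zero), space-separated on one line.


1.9574 0.3617

BᵀP = [-6.7500 -7.5000]
S = R + BᵀPB = [3] + [14.6250] = [17.6250]
BᵀPA = [34.5000 6.3750]
K = S⁻¹·BᵀPA = [1.9574 0.3617]
A−BK = [-3.0213 -1.3191; 1.9362 1.0426]
AᵀP(A−BK) = [32.4681 11.0213; 11.0213 4.3191]
P' = Q + AᵀP(A−BK) = [45.4681 14.0213; 14.0213 5.3191]
tr(P') = 50.7872


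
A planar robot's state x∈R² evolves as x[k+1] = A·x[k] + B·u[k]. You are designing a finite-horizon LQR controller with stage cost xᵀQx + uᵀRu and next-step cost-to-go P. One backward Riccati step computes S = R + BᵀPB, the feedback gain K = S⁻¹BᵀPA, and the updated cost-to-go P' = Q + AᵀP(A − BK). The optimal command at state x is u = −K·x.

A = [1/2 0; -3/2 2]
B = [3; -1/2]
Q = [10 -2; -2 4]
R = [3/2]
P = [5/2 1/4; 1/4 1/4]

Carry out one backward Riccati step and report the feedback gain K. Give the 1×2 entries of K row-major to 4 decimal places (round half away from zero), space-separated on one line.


0.1180 0.0536

BᵀP = [7.3750 0.6250]
S = R + BᵀPB = [3/2] + [21.8125] = [23.3125]
BᵀPA = [2.7500 1.2500]
K = S⁻¹·BᵀPA = [0.1180 0.0536]
A−BK = [0.1461 -0.1609; -1.4410 2.0268]
AᵀP(A−BK) = [0.4881 -0.6475; -0.6475 0.9330]
P' = Q + AᵀP(A−BK) = [10.4881 -2.6475; -2.6475 4.9330]
tr(P') = 15.4211


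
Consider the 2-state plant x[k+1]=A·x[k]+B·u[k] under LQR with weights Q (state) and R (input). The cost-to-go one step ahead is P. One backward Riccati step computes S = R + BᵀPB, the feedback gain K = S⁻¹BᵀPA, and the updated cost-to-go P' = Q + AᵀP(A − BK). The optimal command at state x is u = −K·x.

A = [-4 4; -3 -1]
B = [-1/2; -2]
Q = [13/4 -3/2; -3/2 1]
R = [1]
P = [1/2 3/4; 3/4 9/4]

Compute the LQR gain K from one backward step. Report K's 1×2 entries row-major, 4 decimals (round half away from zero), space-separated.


BᵀP = [-1.7500 -4.8750]
S = R + BᵀPB = [1] + [10.6250] = [11.6250]
BᵀPA = [21.6250 -2.1250]
K = S⁻¹·BᵀPA = [1.8602 -0.1828]
A−BK = [-3.0699 3.9086; 0.7204 -1.3656]
AᵀP(A−BK) = [6.0228 -3.2970; -3.2970 3.8616]
P' = Q + AᵀP(A−BK) = [9.2728 -4.7970; -4.7970 4.8616]
tr(P') = 14.1344

1.8602 -0.1828


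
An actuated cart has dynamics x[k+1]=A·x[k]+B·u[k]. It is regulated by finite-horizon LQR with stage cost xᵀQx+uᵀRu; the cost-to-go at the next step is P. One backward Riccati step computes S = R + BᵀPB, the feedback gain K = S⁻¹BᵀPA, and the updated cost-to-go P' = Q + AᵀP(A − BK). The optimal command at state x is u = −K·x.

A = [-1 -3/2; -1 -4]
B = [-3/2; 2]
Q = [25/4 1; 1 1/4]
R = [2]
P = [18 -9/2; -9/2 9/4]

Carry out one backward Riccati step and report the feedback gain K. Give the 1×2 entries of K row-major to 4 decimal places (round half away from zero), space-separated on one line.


BᵀP = [-36.0000 11.2500]
S = R + BᵀPB = [2] + [76.5000] = [78.5000]
BᵀPA = [24.7500 9.0000]
K = S⁻¹·BᵀPA = [0.3153 0.1146]
A−BK = [-0.5271 -1.3280; -1.6306 -4.2293]
AᵀP(A−BK) = [3.4467 8.4124; 8.4124 21.4682]
P' = Q + AᵀP(A−BK) = [9.6967 9.4124; 9.4124 21.7182]
tr(P') = 31.4148

0.3153 0.1146


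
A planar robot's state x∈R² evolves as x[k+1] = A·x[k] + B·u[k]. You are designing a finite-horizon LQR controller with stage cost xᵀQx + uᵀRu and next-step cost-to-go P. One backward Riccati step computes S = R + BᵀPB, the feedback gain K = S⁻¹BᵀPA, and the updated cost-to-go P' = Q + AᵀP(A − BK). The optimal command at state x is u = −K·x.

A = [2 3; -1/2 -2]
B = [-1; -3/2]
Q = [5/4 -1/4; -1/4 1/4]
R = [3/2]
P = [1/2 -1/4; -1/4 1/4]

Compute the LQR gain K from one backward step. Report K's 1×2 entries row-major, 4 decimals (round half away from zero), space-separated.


-0.1034 -0.0690

BᵀP = [-0.1250 -0.1250]
S = R + BᵀPB = [3/2] + [0.3125] = [1.8125]
BᵀPA = [-0.1875 -0.1250]
K = S⁻¹·BᵀPA = [-0.1034 -0.0690]
A−BK = [1.8966 2.9310; -0.6552 -2.1034]
AᵀP(A−BK) = [2.5431 4.6121; 4.6121 8.4914]
P' = Q + AᵀP(A−BK) = [3.7931 4.3621; 4.3621 8.7414]
tr(P') = 12.5345


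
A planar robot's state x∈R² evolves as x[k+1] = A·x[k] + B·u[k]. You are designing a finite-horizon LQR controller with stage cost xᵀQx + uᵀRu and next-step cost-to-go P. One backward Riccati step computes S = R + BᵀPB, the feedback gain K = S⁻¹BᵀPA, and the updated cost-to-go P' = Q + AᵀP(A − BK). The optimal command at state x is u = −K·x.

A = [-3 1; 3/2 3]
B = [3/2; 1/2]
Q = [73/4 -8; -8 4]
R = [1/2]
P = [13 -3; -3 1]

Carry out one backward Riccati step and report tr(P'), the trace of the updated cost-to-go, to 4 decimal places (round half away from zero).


BᵀP = [18.0000 -4.0000]
S = R + BᵀPB = [1/2] + [25.0000] = [25.5000]
BᵀPA = [-60.0000 6.0000]
K = S⁻¹·BᵀPA = [-2.3529 0.2353]
A−BK = [0.5294 0.6471; 2.6765 2.8824]
AᵀP(A−BK) = [5.0735 2.1176; 2.1176 2.5882]
P' = Q + AᵀP(A−BK) = [23.3235 -5.8824; -5.8824 6.5882]
tr(P') = 29.9118

29.9118


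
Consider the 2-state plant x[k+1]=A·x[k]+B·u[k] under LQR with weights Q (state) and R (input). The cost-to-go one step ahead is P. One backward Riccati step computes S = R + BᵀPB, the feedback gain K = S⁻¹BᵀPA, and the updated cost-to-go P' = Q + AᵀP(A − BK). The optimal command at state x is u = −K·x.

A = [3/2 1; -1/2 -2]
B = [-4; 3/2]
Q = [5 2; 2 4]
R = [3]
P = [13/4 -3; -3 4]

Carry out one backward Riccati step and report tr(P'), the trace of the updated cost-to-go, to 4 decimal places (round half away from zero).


BᵀP = [-17.5000 18.0000]
S = R + BᵀPB = [3] + [97.0000] = [100.0000]
BᵀPA = [-35.2500 -53.5000]
K = S⁻¹·BᵀPA = [-0.3525 -0.5350]
A−BK = [0.0900 -1.1400; 0.0288 -1.1975]
AᵀP(A−BK) = [0.3869 0.5163; 0.5163 2.6275]
P' = Q + AᵀP(A−BK) = [5.3869 2.5163; 2.5163 6.6275]
tr(P') = 12.0144

12.0144


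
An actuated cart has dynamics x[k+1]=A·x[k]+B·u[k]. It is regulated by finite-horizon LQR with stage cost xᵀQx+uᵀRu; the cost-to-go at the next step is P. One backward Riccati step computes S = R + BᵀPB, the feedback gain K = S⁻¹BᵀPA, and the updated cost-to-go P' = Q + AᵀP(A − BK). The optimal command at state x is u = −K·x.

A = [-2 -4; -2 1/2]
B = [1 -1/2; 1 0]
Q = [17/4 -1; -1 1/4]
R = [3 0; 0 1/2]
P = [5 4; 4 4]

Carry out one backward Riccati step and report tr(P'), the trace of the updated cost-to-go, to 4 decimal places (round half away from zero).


BᵀP = [9.0000 8.0000; -2.5000 -2.0000]
S = R + BᵀPB = [3 0; 0 1/2] + [17.0000 -4.5000; -4.5000 1.2500] = [20.0000 -4.5000; -4.5000 1.7500]
BᵀPA = [-34.0000 -32.0000; 9.0000 9.0000]
K = S⁻¹·BᵀPA = [-1.2881 -1.0508; 1.8305 2.4407]
A−BK = [0.2034 -1.7288; -0.7119 1.5508]
AᵀP(A−BK) = [7.7288 6.3051; 6.3051 9.4068]
P' = Q + AᵀP(A−BK) = [11.9788 5.3051; 5.3051 9.6568]
tr(P') = 21.6356

21.6356


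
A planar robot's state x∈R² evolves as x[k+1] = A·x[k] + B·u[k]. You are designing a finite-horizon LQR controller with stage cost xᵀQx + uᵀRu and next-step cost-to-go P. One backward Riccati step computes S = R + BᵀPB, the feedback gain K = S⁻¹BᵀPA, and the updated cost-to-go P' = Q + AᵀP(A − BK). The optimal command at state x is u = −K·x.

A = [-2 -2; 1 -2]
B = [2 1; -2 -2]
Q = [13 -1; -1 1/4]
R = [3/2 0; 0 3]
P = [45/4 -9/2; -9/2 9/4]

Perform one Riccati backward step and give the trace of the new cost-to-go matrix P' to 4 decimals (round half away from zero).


BᵀP = [31.5000 -13.5000; 20.2500 -9.0000]
S = R + BᵀPB = [3/2 0; 0 3] + [90.0000 58.5000; 58.5000 38.2500] = [91.5000 58.5000; 58.5000 41.2500]
BᵀPA = [-76.5000 -36.0000; -49.5000 -22.5000]
K = S⁻¹·BᵀPA = [-0.7380 -0.4792; -0.1534 0.1342]
A−BK = [-0.3706 -1.1757; -0.7827 -2.6901]
AᵀP(A−BK) = [1.2005 1.4808; 1.4808 3.7668]
P' = Q + AᵀP(A−BK) = [14.2005 0.4808; 0.4808 4.0168]
tr(P') = 18.2173

18.2173


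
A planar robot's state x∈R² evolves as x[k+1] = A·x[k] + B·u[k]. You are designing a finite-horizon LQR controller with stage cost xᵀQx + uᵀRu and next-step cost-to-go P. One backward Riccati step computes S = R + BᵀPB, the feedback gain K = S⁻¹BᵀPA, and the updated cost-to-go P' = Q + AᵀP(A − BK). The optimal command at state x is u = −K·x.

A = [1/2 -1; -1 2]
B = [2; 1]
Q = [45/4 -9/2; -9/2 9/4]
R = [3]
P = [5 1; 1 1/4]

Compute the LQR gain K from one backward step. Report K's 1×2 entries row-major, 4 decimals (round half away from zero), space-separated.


BᵀP = [11.0000 2.2500]
S = R + BᵀPB = [3] + [24.2500] = [27.2500]
BᵀPA = [3.2500 -6.5000]
K = S⁻¹·BᵀPA = [0.1193 -0.2385]
A−BK = [0.2615 -0.5229; -1.1193 2.2385]
AᵀP(A−BK) = [0.1124 -0.2248; -0.2248 0.4495]
P' = Q + AᵀP(A−BK) = [11.3624 -4.7248; -4.7248 2.6995]
tr(P') = 14.0619

0.1193 -0.2385


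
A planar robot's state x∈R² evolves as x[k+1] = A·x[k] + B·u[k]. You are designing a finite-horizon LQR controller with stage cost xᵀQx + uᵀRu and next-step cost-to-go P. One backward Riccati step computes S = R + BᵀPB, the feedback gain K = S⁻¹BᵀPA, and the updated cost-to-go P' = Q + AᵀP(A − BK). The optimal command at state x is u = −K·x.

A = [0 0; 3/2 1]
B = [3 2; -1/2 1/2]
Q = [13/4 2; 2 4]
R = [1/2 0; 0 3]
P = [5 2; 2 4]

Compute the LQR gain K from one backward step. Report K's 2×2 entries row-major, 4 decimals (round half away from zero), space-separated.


-0.4359 -0.2906 0.7885 0.5256

BᵀP = [14.0000 4.0000; 11.0000 6.0000]
S = R + BᵀPB = [1/2 0; 0 3] + [40.0000 30.0000; 30.0000 25.0000] = [40.5000 30.0000; 30.0000 28.0000]
BᵀPA = [6.0000 4.0000; 9.0000 6.0000]
K = S⁻¹·BᵀPA = [-0.4359 -0.2906; 0.7885 0.5256]
A−BK = [-0.2692 -0.1795; 0.8878 0.5919]
AᵀP(A−BK) = [4.5192 3.0128; 3.0128 2.0085]
P' = Q + AᵀP(A−BK) = [7.7692 5.0128; 5.0128 6.0085]
tr(P') = 13.7778


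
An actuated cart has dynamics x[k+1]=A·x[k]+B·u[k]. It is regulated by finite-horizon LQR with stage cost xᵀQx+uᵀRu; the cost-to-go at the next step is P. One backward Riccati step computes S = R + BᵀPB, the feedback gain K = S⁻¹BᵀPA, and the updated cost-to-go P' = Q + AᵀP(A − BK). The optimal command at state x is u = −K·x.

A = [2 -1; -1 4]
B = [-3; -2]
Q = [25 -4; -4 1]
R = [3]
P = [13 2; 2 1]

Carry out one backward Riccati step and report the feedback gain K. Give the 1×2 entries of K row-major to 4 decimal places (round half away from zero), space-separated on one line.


-0.5270 0.0743

BᵀP = [-43.0000 -8.0000]
S = R + BᵀPB = [3] + [145.0000] = [148.0000]
BᵀPA = [-78.0000 11.0000]
K = S⁻¹·BᵀPA = [-0.5270 0.0743]
A−BK = [0.4189 -0.7770; -2.0541 4.1486]
AᵀP(A−BK) = [3.8919 -6.2027; -6.2027 12.1824]
P' = Q + AᵀP(A−BK) = [28.8919 -10.2027; -10.2027 13.1824]
tr(P') = 42.0743


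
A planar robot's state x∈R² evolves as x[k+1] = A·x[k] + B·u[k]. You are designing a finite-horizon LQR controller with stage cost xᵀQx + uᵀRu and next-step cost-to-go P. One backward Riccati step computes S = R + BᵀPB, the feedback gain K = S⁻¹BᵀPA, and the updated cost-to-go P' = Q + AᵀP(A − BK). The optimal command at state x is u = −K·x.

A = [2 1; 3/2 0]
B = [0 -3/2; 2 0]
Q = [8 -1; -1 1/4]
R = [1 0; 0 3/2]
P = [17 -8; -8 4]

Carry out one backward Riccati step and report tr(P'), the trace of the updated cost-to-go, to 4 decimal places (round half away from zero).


10.3477

BᵀP = [-16.0000 8.0000; -25.5000 12.0000]
S = R + BᵀPB = [1 0; 0 3/2] + [16.0000 24.0000; 24.0000 38.2500] = [17.0000 24.0000; 24.0000 39.7500]
BᵀPA = [-20.0000 -16.0000; -33.0000 -25.5000]
K = S⁻¹·BᵀPA = [-0.0301 -0.2406; -0.8120 -0.4962]
A−BK = [0.7820 0.2556; 1.5602 0.4812]
AᵀP(A−BK) = [1.6015 0.8120; 0.8120 0.4962]
P' = Q + AᵀP(A−BK) = [9.6015 -0.1880; -0.1880 0.7462]
tr(P') = 10.3477


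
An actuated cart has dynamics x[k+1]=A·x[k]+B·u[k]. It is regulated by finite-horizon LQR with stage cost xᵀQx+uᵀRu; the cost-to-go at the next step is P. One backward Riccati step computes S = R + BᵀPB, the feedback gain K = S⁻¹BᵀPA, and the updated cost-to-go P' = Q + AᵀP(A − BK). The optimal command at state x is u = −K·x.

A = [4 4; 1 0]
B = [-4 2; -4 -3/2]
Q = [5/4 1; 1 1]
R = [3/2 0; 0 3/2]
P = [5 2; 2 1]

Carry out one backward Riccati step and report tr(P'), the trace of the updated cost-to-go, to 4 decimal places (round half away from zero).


BᵀP = [-28.0000 -12.0000; 7.0000 2.5000]
S = R + BᵀPB = [3/2 0; 0 3/2] + [160.0000 -38.0000; -38.0000 10.2500] = [161.5000 -38.0000; -38.0000 11.7500]
BᵀPA = [-124.0000 -112.0000; 30.5000 28.0000]
K = S⁻¹·BᵀPA = [-0.6569 -0.5555; 0.4712 0.5864]
A−BK = [0.4299 0.6051; -0.9209 -1.3425]
AᵀP(A−BK) = [1.1689 1.2301; 1.2301 1.3624]
P' = Q + AᵀP(A−BK) = [2.4189 2.2301; 2.2301 2.3624]
tr(P') = 4.7813

4.7813


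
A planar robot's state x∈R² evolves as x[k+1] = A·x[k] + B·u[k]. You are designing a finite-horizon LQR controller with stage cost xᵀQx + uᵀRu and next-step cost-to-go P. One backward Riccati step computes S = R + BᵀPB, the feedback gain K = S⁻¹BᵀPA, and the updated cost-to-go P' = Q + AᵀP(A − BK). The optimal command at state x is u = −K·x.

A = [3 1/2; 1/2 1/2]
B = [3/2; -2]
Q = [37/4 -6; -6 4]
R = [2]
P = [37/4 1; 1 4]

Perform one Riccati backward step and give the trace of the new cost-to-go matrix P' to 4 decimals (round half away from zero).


BᵀP = [11.8750 -6.5000]
S = R + BᵀPB = [2] + [30.8125] = [32.8125]
BᵀPA = [32.3750 2.6875]
K = S⁻¹·BᵀPA = [0.9867 0.0819]
A−BK = [1.5200 0.3771; 2.4733 0.6638]
AᵀP(A−BK) = [55.3067 13.9733; 13.9733 3.5924]
P' = Q + AᵀP(A−BK) = [64.5567 7.9733; 7.9733 7.5924]
tr(P') = 72.1490

72.1490


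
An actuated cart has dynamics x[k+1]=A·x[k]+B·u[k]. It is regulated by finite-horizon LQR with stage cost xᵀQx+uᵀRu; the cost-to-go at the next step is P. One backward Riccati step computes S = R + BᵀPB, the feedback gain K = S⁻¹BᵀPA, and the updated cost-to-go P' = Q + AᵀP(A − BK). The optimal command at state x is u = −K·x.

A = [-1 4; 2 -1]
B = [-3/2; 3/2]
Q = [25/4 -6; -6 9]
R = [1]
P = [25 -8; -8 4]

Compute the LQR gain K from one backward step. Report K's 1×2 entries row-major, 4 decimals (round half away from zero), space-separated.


0.8362 -2.1125

BᵀP = [-49.5000 18.0000]
S = R + BᵀPB = [1] + [101.2500] = [102.2500]
BᵀPA = [85.5000 -216.0000]
K = S⁻¹·BᵀPA = [0.8362 -2.1125]
A−BK = [0.2543 0.8313; 0.7457 2.1687]
AᵀP(A−BK) = [1.5061 0.6161; 0.6161 11.7066]
P' = Q + AᵀP(A−BK) = [7.7561 -5.3839; -5.3839 20.7066]
tr(P') = 28.4627


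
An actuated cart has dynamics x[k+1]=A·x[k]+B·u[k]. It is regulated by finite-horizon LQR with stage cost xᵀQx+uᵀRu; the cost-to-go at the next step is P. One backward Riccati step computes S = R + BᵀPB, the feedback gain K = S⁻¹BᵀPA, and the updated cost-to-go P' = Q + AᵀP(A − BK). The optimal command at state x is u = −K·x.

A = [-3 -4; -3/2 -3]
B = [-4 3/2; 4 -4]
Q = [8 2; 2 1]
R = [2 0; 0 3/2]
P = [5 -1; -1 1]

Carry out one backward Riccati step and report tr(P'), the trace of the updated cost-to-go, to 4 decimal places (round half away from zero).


BᵀP = [-24.0000 8.0000; 11.5000 -5.5000]
S = R + BᵀPB = [2 0; 0 3/2] + [128.0000 -68.0000; -68.0000 39.2500] = [130.0000 -68.0000; -68.0000 40.7500]
BᵀPA = [60.0000 72.0000; -26.2500 -29.5000]
K = S⁻¹·BᵀPA = [0.9800 1.3779; 0.9911 1.5754]
A−BK = [-0.5668 -0.8515; -1.4555 -2.2101]
AᵀP(A−BK) = [5.4688 8.1804; 8.1804 12.2658]
P' = Q + AᵀP(A−BK) = [13.4688 10.1804; 10.1804 13.2658]
tr(P') = 26.7346

26.7346


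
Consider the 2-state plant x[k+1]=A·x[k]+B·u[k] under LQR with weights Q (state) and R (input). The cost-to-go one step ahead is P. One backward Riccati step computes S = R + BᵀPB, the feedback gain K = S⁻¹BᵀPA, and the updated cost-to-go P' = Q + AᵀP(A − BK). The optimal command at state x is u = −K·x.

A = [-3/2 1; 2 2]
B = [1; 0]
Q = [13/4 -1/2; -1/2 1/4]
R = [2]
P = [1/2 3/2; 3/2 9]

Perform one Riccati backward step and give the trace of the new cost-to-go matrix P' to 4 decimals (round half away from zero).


67.2000

BᵀP = [0.5000 1.5000]
S = R + BᵀPB = [2] + [0.5000] = [2.5000]
BᵀPA = [2.2500 3.5000]
K = S⁻¹·BᵀPA = [0.9000 1.4000]
A−BK = [-2.4000 -0.4000; 2.0000 2.0000]
AᵀP(A−BK) = [26.1000 30.6000; 30.6000 37.6000]
P' = Q + AᵀP(A−BK) = [29.3500 30.1000; 30.1000 37.8500]
tr(P') = 67.2000


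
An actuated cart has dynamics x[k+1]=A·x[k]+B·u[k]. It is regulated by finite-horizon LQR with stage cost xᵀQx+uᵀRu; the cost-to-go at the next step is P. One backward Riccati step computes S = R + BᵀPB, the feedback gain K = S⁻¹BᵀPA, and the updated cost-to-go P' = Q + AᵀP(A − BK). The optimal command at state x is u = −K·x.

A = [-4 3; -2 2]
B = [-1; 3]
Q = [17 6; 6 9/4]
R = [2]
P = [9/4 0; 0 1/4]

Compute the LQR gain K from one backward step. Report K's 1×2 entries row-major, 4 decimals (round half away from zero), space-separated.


BᵀP = [-2.2500 0.7500]
S = R + BᵀPB = [2] + [4.5000] = [6.5000]
BᵀPA = [7.5000 -5.2500]
K = S⁻¹·BᵀPA = [1.1538 -0.8077]
A−BK = [-2.8462 2.1923; -5.4615 4.4231]
AᵀP(A−BK) = [28.3462 -21.9423; -21.9423 17.0096]
P' = Q + AᵀP(A−BK) = [45.3462 -15.9423; -15.9423 19.2596]
tr(P') = 64.6058

1.1538 -0.8077


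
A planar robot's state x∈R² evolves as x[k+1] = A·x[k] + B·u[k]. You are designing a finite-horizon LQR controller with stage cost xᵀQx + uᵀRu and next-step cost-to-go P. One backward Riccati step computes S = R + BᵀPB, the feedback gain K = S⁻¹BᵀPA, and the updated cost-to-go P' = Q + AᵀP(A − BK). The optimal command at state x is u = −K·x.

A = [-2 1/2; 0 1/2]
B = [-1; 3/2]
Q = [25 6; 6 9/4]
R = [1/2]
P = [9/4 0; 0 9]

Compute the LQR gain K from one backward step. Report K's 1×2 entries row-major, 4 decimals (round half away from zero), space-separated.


BᵀP = [-2.2500 13.5000]
S = R + BᵀPB = [1/2] + [22.5000] = [23.0000]
BᵀPA = [4.5000 5.6250]
K = S⁻¹·BᵀPA = [0.1957 0.2446]
A−BK = [-1.8043 0.7446; -0.2935 0.1332]
AᵀP(A−BK) = [8.1196 -3.3505; -3.3505 1.4368]
P' = Q + AᵀP(A−BK) = [33.1196 2.6495; 2.6495 3.6868]
tr(P') = 36.8064

0.1957 0.2446


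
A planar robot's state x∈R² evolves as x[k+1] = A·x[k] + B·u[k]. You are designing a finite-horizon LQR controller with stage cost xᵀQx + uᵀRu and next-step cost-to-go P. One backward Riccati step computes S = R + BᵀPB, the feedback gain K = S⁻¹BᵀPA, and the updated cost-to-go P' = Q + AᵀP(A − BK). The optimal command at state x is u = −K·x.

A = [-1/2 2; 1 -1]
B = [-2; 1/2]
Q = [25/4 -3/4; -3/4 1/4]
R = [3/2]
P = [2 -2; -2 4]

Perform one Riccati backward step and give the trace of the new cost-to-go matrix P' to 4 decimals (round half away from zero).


10.3621

BᵀP = [-5.0000 6.0000]
S = R + BᵀPB = [3/2] + [13.0000] = [14.5000]
BᵀPA = [8.5000 -16.0000]
K = S⁻¹·BᵀPA = [0.5862 -1.1034]
A−BK = [0.6724 -0.2069; 0.7069 -0.4483]
AᵀP(A−BK) = [1.5172 -1.6207; -1.6207 2.3448]
P' = Q + AᵀP(A−BK) = [7.7672 -2.3707; -2.3707 2.5948]
tr(P') = 10.3621


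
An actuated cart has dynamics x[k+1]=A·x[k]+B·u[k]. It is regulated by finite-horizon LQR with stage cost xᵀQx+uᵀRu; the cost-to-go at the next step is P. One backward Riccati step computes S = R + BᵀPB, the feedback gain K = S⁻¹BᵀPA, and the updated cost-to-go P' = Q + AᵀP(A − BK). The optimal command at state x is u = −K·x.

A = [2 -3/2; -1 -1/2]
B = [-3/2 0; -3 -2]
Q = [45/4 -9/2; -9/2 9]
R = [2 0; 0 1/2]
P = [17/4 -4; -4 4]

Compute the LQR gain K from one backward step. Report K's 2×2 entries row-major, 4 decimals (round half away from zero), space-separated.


-0.0721 0.1343 1.5070 -0.5825

BᵀP = [5.6250 -6.0000; 8.0000 -8.0000]
S = R + BᵀPB = [2 0; 0 1/2] + [9.5625 12.0000; 12.0000 16.0000] = [11.5625 12.0000; 12.0000 16.5000]
BᵀPA = [17.2500 -5.4375; 24.0000 -8.0000]
K = S⁻¹·BᵀPA = [-0.0721 0.1343; 1.5070 -0.5825]
A−BK = [1.8918 -1.2986; 1.7976 -1.2622]
AᵀP(A−BK) = [2.0762 -1.0862; -1.0862 0.6326]
P' = Q + AᵀP(A−BK) = [13.3262 -5.5862; -5.5862 9.6326]
tr(P') = 22.9588


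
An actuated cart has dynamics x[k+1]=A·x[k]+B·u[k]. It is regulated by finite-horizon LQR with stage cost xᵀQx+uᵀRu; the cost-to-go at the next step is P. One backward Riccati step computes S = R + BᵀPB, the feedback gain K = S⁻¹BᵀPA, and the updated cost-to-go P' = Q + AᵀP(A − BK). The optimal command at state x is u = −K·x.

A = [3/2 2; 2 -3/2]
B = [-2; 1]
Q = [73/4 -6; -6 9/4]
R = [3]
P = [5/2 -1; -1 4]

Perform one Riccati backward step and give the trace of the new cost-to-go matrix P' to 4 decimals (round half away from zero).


BᵀP = [-6.0000 6.0000]
S = R + BᵀPB = [3] + [18.0000] = [21.0000]
BᵀPA = [3.0000 -21.0000]
K = S⁻¹·BᵀPA = [0.1429 -1.0000]
A−BK = [1.7857 0.0000; 1.8571 -0.5000]
AᵀP(A−BK) = [15.1964 -3.2500; -3.2500 4.0000]
P' = Q + AᵀP(A−BK) = [33.4464 -9.2500; -9.2500 6.2500]
tr(P') = 39.6964

39.6964


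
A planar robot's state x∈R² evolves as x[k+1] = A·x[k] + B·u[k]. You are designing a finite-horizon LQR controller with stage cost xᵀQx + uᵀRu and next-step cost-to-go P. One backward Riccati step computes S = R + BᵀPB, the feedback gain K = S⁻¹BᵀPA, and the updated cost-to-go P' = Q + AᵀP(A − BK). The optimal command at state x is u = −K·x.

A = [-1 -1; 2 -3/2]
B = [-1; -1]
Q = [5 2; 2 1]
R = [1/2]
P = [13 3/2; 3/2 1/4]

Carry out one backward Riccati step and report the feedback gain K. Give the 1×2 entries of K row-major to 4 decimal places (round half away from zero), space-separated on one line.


BᵀP = [-14.5000 -1.7500]
S = R + BᵀPB = [1/2] + [16.2500] = [16.7500]
BᵀPA = [11.0000 17.1250]
K = S⁻¹·BᵀPA = [0.6567 1.0224]
A−BK = [-0.3433 0.0224; 2.6567 -0.4776]
AᵀP(A−BK) = [0.7761 0.2537; 0.2537 0.5541]
P' = Q + AᵀP(A−BK) = [5.7761 2.2537; 2.2537 1.5541]
tr(P') = 7.3302

0.6567 1.0224


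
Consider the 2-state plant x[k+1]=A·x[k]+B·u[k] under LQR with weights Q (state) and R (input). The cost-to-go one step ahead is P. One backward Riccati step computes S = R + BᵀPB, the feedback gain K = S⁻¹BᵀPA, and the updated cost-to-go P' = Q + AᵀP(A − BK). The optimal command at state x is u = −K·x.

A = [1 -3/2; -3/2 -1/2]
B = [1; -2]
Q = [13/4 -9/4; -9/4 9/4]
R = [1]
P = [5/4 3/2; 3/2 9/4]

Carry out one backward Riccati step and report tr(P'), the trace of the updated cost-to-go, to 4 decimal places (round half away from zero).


8.2560

BᵀP = [-1.7500 -3.0000]
S = R + BᵀPB = [1] + [4.2500] = [5.2500]
BᵀPA = [2.7500 4.1250]
K = S⁻¹·BᵀPA = [0.5238 0.7857]
A−BK = [0.4762 -2.2857; -0.4524 1.0714]
AᵀP(A−BK) = [0.3720 0.2768; 0.2768 2.3839]
P' = Q + AᵀP(A−BK) = [3.6220 -1.9732; -1.9732 4.6339]
tr(P') = 8.2560


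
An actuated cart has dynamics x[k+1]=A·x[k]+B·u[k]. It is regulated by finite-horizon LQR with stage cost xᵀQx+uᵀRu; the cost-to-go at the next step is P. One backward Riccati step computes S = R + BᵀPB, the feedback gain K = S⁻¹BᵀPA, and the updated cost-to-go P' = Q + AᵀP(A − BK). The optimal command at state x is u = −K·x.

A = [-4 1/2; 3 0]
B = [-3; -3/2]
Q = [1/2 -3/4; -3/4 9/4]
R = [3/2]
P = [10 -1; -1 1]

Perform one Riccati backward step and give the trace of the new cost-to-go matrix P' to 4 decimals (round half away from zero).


BᵀP = [-28.5000 1.5000]
S = R + BᵀPB = [3/2] + [83.2500] = [84.7500]
BᵀPA = [118.5000 -14.2500]
K = S⁻¹·BᵀPA = [1.3982 -0.1681]
A−BK = [0.1947 -0.0044; 5.0973 -0.2522]
AᵀP(A−BK) = [27.3097 -1.5752; -1.5752 0.1040]
P' = Q + AᵀP(A−BK) = [27.8097 -2.3252; -2.3252 2.3540]
tr(P') = 30.1637

30.1637


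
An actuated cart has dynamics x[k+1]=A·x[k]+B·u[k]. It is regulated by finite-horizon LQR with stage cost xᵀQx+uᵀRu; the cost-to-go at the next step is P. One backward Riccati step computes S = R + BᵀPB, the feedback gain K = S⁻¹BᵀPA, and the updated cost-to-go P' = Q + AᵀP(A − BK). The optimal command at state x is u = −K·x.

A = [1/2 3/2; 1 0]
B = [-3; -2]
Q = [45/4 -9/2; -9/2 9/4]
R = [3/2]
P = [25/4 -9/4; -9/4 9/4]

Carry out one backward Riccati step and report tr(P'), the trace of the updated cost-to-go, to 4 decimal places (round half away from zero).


17.0330

BᵀP = [-14.2500 2.2500]
S = R + BᵀPB = [3/2] + [38.2500] = [39.7500]
BᵀPA = [-4.8750 -21.3750]
K = S⁻¹·BᵀPA = [-0.1226 -0.5377]
A−BK = [0.1321 -0.1132; 0.7547 -1.0755]
AᵀP(A−BK) = [0.9646 -1.3090; -1.3090 2.5684]
P' = Q + AᵀP(A−BK) = [12.2146 -5.8090; -5.8090 4.8184]
tr(P') = 17.0330


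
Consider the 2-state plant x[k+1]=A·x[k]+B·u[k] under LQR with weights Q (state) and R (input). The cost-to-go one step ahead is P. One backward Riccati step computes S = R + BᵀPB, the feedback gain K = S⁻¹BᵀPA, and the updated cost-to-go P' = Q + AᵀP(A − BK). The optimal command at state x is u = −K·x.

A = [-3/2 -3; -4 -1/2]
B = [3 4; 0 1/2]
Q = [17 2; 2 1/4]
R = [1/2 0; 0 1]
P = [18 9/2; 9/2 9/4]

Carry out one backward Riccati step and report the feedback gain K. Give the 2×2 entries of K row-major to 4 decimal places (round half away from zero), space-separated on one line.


0.9083 -0.4250 -1.2687 -0.4475

BᵀP = [54.0000 13.5000; 74.2500 19.1250]
S = R + BᵀPB = [1/2 0; 0 1] + [162.0000 222.7500; 222.7500 306.5625] = [162.5000 222.7500; 222.7500 307.5625]
BᵀPA = [-135.0000 -168.7500; -187.8750 -232.3125]
K = S⁻¹·BᵀPA = [0.9083 -0.4250; -1.2687 -0.4475]
A−BK = [0.8498 0.0651; -3.3656 -0.2762]
AᵀP(A−BK) = [14.7670 1.4201; 1.4201 0.3767]
P' = Q + AᵀP(A−BK) = [31.7670 3.4201; 3.4201 0.6267]
tr(P') = 32.3937


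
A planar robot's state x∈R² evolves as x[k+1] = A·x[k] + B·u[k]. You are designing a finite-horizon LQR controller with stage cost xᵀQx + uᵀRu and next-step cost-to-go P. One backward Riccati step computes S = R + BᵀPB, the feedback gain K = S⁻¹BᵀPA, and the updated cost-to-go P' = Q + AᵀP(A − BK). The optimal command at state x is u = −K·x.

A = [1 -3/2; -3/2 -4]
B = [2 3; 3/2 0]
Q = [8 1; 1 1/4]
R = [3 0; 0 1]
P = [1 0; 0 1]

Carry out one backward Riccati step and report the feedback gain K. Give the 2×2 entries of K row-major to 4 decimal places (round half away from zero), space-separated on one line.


BᵀP = [2.0000 1.5000; 3.0000 0.0000]
S = R + BᵀPB = [3 0; 0 1] + [6.2500 6.0000; 6.0000 9.0000] = [9.2500 6.0000; 6.0000 10.0000]
BᵀPA = [-0.2500 -9.0000; 3.0000 -4.5000]
K = S⁻¹·BᵀPA = [-0.3628 -1.1150; 0.5177 0.2190]
A−BK = [0.1726 0.0730; -0.9558 -2.3274]
AᵀP(A−BK) = [1.6062 3.5642; 3.5642 9.2002]
P' = Q + AᵀP(A−BK) = [9.6062 4.5642; 4.5642 9.4502]
tr(P') = 19.0564

-0.3628 -1.1150 0.5177 0.2190


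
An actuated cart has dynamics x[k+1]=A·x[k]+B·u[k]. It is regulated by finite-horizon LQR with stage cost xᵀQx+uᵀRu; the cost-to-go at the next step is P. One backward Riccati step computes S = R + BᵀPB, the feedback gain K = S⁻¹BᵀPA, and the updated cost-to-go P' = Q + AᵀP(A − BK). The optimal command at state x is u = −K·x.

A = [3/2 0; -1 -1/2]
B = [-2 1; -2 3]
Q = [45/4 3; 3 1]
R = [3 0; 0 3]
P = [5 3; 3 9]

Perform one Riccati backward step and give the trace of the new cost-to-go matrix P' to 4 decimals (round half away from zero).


17.7236

BᵀP = [-16.0000 -24.0000; 14.0000 30.0000]
S = R + BᵀPB = [3 0; 0 3] + [80.0000 -88.0000; -88.0000 104.0000] = [83.0000 -88.0000; -88.0000 107.0000]
BᵀPA = [0.0000 12.0000; -9.0000 -15.0000]
K = S⁻¹·BᵀPA = [-0.6966 -0.0317; -0.6570 -0.1662]
A−BK = [0.7639 0.1029; -0.4222 -0.0646]
AᵀP(A−BK) = [5.3371 0.7540; 0.7540 0.1365]
P' = Q + AᵀP(A−BK) = [16.5871 3.7540; 3.7540 1.1365]
tr(P') = 17.7236


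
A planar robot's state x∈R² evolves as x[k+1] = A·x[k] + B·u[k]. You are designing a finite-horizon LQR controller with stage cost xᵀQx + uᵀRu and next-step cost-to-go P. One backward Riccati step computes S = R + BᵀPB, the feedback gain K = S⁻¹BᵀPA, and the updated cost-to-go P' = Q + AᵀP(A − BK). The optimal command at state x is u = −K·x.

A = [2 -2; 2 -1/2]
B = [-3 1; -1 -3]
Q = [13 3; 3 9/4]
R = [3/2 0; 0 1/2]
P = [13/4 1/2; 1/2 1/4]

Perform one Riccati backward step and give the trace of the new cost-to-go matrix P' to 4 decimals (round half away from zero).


BᵀP = [-10.2500 -1.7500; 1.7500 -0.2500]
S = R + BᵀPB = [3/2 0; 0 1/2] + [32.5000 -5.0000; -5.0000 2.5000] = [34.0000 -5.0000; -5.0000 3.0000]
BᵀPA = [-24.0000 21.3750; 3.0000 -3.3750]
K = S⁻¹·BᵀPA = [-0.7403 0.6136; -0.2338 -0.1023]
A−BK = [0.0130 -0.0568; 0.5584 -0.1932]
AᵀP(A−BK) = [0.9351 -0.7159; -0.7159 0.6009]
P' = Q + AᵀP(A−BK) = [13.9351 2.2841; 2.2841 2.8509]
tr(P') = 16.7859

16.7859


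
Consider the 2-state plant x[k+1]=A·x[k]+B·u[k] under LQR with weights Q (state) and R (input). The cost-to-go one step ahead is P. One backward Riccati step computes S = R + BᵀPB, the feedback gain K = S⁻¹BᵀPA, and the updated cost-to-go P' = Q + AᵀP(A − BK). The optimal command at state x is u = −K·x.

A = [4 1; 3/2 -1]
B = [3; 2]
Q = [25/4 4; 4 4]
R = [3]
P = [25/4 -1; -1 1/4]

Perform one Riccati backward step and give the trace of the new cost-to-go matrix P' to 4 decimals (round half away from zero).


BᵀP = [16.7500 -2.5000]
S = R + BᵀPB = [3] + [45.2500] = [48.2500]
BᵀPA = [63.2500 19.2500]
K = S⁻¹·BᵀPA = [1.3109 0.3990]
A−BK = [0.0674 -0.1969; -1.1218 -1.7979]
AᵀP(A−BK) = [5.6493 1.8905; 1.8905 0.8199]
P' = Q + AᵀP(A−BK) = [11.8993 5.8905; 5.8905 4.8199]
tr(P') = 16.7192

16.7192


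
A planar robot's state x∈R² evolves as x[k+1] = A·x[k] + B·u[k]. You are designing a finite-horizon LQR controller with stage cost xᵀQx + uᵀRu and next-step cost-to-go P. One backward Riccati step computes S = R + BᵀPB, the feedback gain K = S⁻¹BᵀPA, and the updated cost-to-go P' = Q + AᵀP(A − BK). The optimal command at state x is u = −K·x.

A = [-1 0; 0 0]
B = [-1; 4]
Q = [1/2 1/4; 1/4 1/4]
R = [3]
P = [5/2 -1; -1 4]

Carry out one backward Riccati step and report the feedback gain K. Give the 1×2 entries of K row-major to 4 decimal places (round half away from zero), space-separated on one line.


BᵀP = [-6.5000 17.0000]
S = R + BᵀPB = [3] + [74.5000] = [77.5000]
BᵀPA = [6.5000 0.0000]
K = S⁻¹·BᵀPA = [0.0839 0.0000]
A−BK = [-0.9161 0.0000; -0.3355 0.0000]
AᵀP(A−BK) = [1.9548 0.0000; 0.0000 0.0000]
P' = Q + AᵀP(A−BK) = [2.4548 0.2500; 0.2500 0.2500]
tr(P') = 2.7048

0.0839 0.0000


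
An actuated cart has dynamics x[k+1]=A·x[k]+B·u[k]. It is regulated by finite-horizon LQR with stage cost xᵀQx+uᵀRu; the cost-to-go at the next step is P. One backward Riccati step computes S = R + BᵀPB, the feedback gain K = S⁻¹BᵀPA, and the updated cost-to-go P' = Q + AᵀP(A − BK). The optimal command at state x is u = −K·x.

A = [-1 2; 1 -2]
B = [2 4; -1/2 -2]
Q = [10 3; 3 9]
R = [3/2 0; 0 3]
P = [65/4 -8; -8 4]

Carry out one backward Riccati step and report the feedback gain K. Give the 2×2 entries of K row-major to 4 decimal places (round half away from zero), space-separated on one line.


BᵀP = [36.5000 -18.0000; 81.0000 -40.0000]
S = R + BᵀPB = [3/2 0; 0 3] + [82.0000 182.0000; 182.0000 404.0000] = [83.5000 182.0000; 182.0000 407.0000]
BᵀPA = [-54.5000 109.0000; -121.0000 242.0000]
K = S⁻¹·BᵀPA = [-0.1854 0.3707; -0.2144 0.4288]
A−BK = [0.2284 -0.4567; 0.4785 -0.9570]
AᵀP(A−BK) = [0.2044 -0.4088; -0.4088 0.8175]
P' = Q + AᵀP(A−BK) = [10.2044 2.5912; 2.5912 9.8175]
tr(P') = 20.0219

-0.1854 0.3707 -0.2144 0.4288


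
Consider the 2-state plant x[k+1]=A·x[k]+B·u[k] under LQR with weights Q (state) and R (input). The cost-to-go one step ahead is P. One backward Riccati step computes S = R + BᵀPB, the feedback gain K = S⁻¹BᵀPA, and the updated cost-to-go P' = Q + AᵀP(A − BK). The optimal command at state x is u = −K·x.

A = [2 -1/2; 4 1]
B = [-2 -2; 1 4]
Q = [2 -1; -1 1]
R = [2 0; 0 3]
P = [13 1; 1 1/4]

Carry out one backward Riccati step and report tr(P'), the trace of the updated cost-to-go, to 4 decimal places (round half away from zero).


10.3430

BᵀP = [-25.0000 -1.7500; -22.0000 -1.0000]
S = R + BᵀPB = [2 0; 0 3] + [48.2500 43.0000; 43.0000 40.0000] = [50.2500 43.0000; 43.0000 43.0000]
BᵀPA = [-57.0000 10.7500; -48.0000 10.0000]
K = S⁻¹·BᵀPA = [-1.2414 0.1034; 0.1251 0.1291]
A−BK = [-0.2326 -0.0349; 4.7410 0.3801]
AᵀP(A−BK) = [7.2462 0.0938; 0.0938 0.0968]
P' = Q + AᵀP(A−BK) = [9.2462 -0.9062; -0.9062 1.0968]
tr(P') = 10.3430


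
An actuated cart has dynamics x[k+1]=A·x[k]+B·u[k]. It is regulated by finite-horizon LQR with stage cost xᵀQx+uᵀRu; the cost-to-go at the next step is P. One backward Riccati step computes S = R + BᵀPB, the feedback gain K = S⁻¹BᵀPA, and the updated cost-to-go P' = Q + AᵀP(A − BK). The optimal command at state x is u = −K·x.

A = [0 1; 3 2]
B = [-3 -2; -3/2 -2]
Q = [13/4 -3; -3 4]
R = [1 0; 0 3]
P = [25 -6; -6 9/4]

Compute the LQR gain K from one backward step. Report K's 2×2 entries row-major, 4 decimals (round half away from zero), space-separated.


0.6406 0.0145 -0.6769 -0.3827

BᵀP = [-66.0000 14.6250; -38.0000 7.5000]
S = R + BᵀPB = [1 0; 0 3] + [176.0625 102.7500; 102.7500 61.0000] = [177.0625 102.7500; 102.7500 64.0000]
BᵀPA = [43.8750 -36.7500; 22.5000 -23.0000]
K = S⁻¹·BᵀPA = [0.6406 0.0145; -0.6769 -0.3827]
A−BK = [0.5680 0.2782; 2.6071 1.2564]
AᵀP(A−BK) = [7.3737 3.4733; 3.4733 1.7318]
P' = Q + AᵀP(A−BK) = [10.6237 0.4733; 0.4733 5.7318]
tr(P') = 16.3556


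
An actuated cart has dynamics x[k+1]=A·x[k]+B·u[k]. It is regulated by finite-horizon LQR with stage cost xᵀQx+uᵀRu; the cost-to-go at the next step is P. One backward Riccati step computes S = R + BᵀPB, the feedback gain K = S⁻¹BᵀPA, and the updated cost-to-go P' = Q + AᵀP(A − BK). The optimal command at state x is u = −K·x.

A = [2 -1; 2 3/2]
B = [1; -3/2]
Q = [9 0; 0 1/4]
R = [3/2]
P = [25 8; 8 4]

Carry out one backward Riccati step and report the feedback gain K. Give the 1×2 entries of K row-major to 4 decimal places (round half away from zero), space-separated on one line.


BᵀP = [13.0000 2.0000]
S = R + BᵀPB = [3/2] + [10.0000] = [11.5000]
BᵀPA = [30.0000 -10.0000]
K = S⁻¹·BᵀPA = [2.6087 -0.8696]
A−BK = [-0.6087 -0.1304; 5.9130 0.1957]
AᵀP(A−BK) = [101.7391 -3.9130; -3.9130 1.3043]
P' = Q + AᵀP(A−BK) = [110.7391 -3.9130; -3.9130 1.5543]
tr(P') = 112.2935

2.6087 -0.8696


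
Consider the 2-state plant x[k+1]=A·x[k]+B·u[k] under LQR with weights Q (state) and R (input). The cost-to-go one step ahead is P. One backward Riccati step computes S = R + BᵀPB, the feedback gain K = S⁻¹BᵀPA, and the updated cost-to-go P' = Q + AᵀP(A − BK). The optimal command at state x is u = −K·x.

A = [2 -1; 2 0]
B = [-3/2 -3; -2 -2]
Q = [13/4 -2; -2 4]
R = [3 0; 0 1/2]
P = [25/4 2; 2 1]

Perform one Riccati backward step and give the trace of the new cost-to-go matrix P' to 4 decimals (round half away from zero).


BᵀP = [-13.3750 -5.0000; -22.7500 -8.0000]
S = R + BᵀPB = [3 0; 0 1/2] + [30.0625 50.1250; 50.1250 84.2500] = [33.0625 50.1250; 50.1250 84.7500]
BᵀPA = [-36.7500 13.3750; -61.5000 22.7500]
K = S⁻¹·BᵀPA = [-0.1101 -0.0235; -0.6606 0.2824]
A−BK = [-0.1468 -0.1882; 0.4587 0.5176]
AᵀP(A−BK) = [0.3303 0.0000; 0.0000 0.1412]
P' = Q + AᵀP(A−BK) = [3.5803 -2.0000; -2.0000 4.1412]
tr(P') = 7.7215

7.7215


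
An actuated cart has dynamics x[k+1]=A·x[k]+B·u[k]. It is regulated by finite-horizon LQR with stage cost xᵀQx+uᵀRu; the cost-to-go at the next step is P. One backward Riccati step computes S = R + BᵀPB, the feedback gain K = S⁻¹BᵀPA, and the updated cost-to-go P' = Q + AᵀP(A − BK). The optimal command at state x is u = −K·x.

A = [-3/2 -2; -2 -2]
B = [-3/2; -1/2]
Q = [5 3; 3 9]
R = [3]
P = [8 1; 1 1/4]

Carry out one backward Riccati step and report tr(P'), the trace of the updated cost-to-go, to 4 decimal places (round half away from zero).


23.1773

BᵀP = [-12.5000 -1.6250]
S = R + BᵀPB = [3] + [19.5625] = [22.5625]
BᵀPA = [22.0000 28.2500]
K = S⁻¹·BᵀPA = [0.9751 1.2521]
A−BK = [-0.0374 -0.1219; -1.5125 -1.3740]
AᵀP(A−BK) = [3.5485 4.4543; 4.4543 5.6288]
P' = Q + AᵀP(A−BK) = [8.5485 7.4543; 7.4543 14.6288]
tr(P') = 23.1773
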